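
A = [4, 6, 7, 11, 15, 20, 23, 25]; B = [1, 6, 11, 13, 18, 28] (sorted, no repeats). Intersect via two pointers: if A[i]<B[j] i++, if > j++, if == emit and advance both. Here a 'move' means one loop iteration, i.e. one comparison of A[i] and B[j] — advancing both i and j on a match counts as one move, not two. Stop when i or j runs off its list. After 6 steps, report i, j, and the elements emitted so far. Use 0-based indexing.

i=0 j=0: 4>1, j++
i=0 j=1: 4<6, i++
i=1 j=1: 6==6 emit, i++,j++
i=2 j=2: 7<11, i++
i=3 j=2: 11==11 emit, i++,j++
i=4 j=3: 15>13, j++

i=4, j=4, emitted=[6, 11]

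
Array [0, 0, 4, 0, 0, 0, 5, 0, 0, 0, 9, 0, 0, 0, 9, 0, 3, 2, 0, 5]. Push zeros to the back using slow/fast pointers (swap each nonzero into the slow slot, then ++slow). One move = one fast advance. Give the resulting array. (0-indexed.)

slow=0 fast=0: a[fast]=0, fast++
slow=0 fast=1: a[fast]=0, fast++
slow=0 fast=2: a[fast]=4≠0 swap→a[0]=4, slow++,fast++
slow=1 fast=3: a[fast]=0, fast++
slow=1 fast=4: a[fast]=0, fast++
slow=1 fast=5: a[fast]=0, fast++
slow=1 fast=6: a[fast]=5≠0 swap→a[1]=5, slow++,fast++
slow=2 fast=7: a[fast]=0, fast++
slow=2 fast=8: a[fast]=0, fast++
slow=2 fast=9: a[fast]=0, fast++
slow=2 fast=10: a[fast]=9≠0 swap→a[2]=9, slow++,fast++
slow=3 fast=11: a[fast]=0, fast++
slow=3 fast=12: a[fast]=0, fast++
slow=3 fast=13: a[fast]=0, fast++
slow=3 fast=14: a[fast]=9≠0 swap→a[3]=9, slow++,fast++
slow=4 fast=15: a[fast]=0, fast++
slow=4 fast=16: a[fast]=3≠0 swap→a[4]=3, slow++,fast++
slow=5 fast=17: a[fast]=2≠0 swap→a[5]=2, slow++,fast++
slow=6 fast=18: a[fast]=0, fast++
slow=6 fast=19: a[fast]=5≠0 swap→a[6]=5, slow++,fast++

[4, 5, 9, 9, 3, 2, 5, 0, 0, 0, 0, 0, 0, 0, 0, 0, 0, 0, 0, 0]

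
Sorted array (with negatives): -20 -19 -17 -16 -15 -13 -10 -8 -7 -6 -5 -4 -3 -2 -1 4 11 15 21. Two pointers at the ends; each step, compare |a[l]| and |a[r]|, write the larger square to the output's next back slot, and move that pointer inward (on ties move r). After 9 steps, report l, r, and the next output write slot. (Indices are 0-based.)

l=6, r=15, next write slot=9

[0,18] |-20|<=|21| out[18]=441 → r--
[0,17] |-20|>|15| out[17]=400 → l++
[1,17] |-19|>|15| out[16]=361 → l++
[2,17] |-17|>|15| out[15]=289 → l++
[3,17] |-16|>|15| out[14]=256 → l++
[4,17] |-15|<=|15| out[13]=225 → r--
[4,16] |-15|>|11| out[12]=225 → l++
[5,16] |-13|>|11| out[11]=169 → l++
[6,16] |-10|<=|11| out[10]=121 → r--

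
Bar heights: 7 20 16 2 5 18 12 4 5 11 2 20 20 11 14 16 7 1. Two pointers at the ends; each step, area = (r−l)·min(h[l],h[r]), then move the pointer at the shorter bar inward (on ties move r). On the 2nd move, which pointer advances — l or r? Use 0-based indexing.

[0,17] min(7,1)*17=17 best=17 * → r--
[0,16] min(7,7)*16=112 best=112 * → r--

r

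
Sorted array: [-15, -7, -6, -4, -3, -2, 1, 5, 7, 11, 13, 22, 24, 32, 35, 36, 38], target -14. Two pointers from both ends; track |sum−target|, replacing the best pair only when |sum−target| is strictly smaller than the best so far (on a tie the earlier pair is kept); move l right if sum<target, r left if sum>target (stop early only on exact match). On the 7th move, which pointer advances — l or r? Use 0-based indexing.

r

[0,16] -15+38=23 d=37 * → r--
[0,15] -15+36=21 d=35 * → r--
[0,14] -15+35=20 d=34 * → r--
[0,13] -15+32=17 d=31 * → r--
[0,12] -15+24=9 d=23 * → r--
[0,11] -15+22=7 d=21 * → r--
[0,10] -15+13=-2 d=12 * → r--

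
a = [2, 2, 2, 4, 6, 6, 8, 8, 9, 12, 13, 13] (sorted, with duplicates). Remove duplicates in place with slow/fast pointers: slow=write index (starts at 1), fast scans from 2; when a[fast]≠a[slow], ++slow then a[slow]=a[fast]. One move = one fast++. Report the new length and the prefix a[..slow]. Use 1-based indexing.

length 7; prefix = [2, 4, 6, 8, 9, 12, 13]

(s=1,f=2) a[fast]=2=a[slow] dup → fast++
(s=1,f=3) a[fast]=2=a[slow] dup → fast++
(s=1,f=4) a[fast]=4≠a[slow]=2 write a[2]=4 → slow++,fast++
(s=2,f=5) a[fast]=6≠a[slow]=4 write a[3]=6 → slow++,fast++
(s=3,f=6) a[fast]=6=a[slow] dup → fast++
(s=3,f=7) a[fast]=8≠a[slow]=6 write a[4]=8 → slow++,fast++
(s=4,f=8) a[fast]=8=a[slow] dup → fast++
(s=4,f=9) a[fast]=9≠a[slow]=8 write a[5]=9 → slow++,fast++
(s=5,f=10) a[fast]=12≠a[slow]=9 write a[6]=12 → slow++,fast++
(s=6,f=11) a[fast]=13≠a[slow]=12 write a[7]=13 → slow++,fast++
(s=7,f=12) a[fast]=13=a[slow] dup → fast++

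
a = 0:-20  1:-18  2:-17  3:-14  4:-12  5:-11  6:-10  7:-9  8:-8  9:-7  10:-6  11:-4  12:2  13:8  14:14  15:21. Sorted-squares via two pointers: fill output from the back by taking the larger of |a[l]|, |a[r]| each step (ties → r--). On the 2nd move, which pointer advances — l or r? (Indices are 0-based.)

[0,15] |-20|<=|21| out[15]=441 → r--
[0,14] |-20|>|14| out[14]=400 → l++

l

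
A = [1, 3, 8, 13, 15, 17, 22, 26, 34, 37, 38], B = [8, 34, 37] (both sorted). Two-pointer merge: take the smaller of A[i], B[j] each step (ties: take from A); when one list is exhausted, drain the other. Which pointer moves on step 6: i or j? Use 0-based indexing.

[i=0,j=0] A[i]=1<=B[j]=8 take 1 → i++
[i=1,j=0] A[i]=3<=B[j]=8 take 3 → i++
[i=2,j=0] A[i]=8<=B[j]=8 take 8 → i++
[i=3,j=0] A[i]=13>B[j]=8 take 8 → j++
[i=3,j=1] A[i]=13<=B[j]=34 take 13 → i++
[i=4,j=1] A[i]=15<=B[j]=34 take 15 → i++

i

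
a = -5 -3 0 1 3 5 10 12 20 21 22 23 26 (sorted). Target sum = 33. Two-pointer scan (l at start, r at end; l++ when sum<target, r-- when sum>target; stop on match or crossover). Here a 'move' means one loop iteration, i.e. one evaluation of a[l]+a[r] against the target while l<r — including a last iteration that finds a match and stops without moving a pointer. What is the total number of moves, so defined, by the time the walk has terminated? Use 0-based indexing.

l=0 r=12: -5+26=21 <33, l++
l=1 r=12: -3+26=23 <33, l++
l=2 r=12: 0+26=26 <33, l++
l=3 r=12: 1+26=27 <33, l++
l=4 r=12: 3+26=29 <33, l++
l=5 r=12: 5+26=31 <33, l++
l=6 r=12: 10+26=36 >33, r--
l=6 r=11: 10+23=33, found

8 moves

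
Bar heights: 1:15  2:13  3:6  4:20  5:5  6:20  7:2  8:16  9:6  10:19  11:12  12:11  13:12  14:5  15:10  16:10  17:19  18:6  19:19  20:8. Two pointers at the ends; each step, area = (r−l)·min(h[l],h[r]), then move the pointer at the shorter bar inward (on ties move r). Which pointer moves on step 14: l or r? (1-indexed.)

l=1 r=20: min(15,8)*19=152 best=152 *, r--
l=1 r=19: min(15,19)*18=270 best=270 *, l++
l=2 r=19: min(13,19)*17=221 best=270, l++
l=3 r=19: min(6,19)*16=96 best=270, l++
l=4 r=19: min(20,19)*15=285 best=285 *, r--
l=4 r=18: min(20,6)*14=84 best=285, r--
l=4 r=17: min(20,19)*13=247 best=285, r--
l=4 r=16: min(20,10)*12=120 best=285, r--
l=4 r=15: min(20,10)*11=110 best=285, r--
l=4 r=14: min(20,5)*10=50 best=285, r--
l=4 r=13: min(20,12)*9=108 best=285, r--
l=4 r=12: min(20,11)*8=88 best=285, r--
l=4 r=11: min(20,12)*7=84 best=285, r--
l=4 r=10: min(20,19)*6=114 best=285, r--

r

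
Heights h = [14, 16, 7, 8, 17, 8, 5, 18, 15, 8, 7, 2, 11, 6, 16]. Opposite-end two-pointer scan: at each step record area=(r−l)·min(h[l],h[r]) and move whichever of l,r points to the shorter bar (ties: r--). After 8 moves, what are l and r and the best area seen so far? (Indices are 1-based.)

[1,15] min(14,16)*14=196 best=196 * → l++
[2,15] min(16,16)*13=208 best=208 * → r--
[2,14] min(16,6)*12=72 best=208 → r--
[2,13] min(16,11)*11=121 best=208 → r--
[2,12] min(16,2)*10=20 best=208 → r--
[2,11] min(16,7)*9=63 best=208 → r--
[2,10] min(16,8)*8=64 best=208 → r--
[2,9] min(16,15)*7=105 best=208 → r--

l=2, r=8, best area=208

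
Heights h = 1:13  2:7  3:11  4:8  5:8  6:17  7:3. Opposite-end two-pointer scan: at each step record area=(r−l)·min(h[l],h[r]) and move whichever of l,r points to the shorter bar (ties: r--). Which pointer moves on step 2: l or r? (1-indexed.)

[1,7] min(13,3)*6=18 best=18 * → r--
[1,6] min(13,17)*5=65 best=65 * → l++

l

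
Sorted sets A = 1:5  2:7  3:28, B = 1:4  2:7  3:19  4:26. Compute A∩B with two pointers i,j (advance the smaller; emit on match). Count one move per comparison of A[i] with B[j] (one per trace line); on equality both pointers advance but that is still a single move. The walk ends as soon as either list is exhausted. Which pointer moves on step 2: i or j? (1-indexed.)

i

i=1 j=1: 5>4, j++
i=1 j=2: 5<7, i++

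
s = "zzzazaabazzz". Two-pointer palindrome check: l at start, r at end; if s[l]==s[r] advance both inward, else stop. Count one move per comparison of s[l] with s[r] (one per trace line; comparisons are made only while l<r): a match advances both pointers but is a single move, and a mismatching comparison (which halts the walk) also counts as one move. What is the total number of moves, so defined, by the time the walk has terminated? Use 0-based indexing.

5 moves

[0,11] 'z'=='z' → l++,r--
[1,10] 'z'=='z' → l++,r--
[2,9] 'z'=='z' → l++,r--
[3,8] 'a'=='a' → l++,r--
[4,7] 'z'!='b' → stop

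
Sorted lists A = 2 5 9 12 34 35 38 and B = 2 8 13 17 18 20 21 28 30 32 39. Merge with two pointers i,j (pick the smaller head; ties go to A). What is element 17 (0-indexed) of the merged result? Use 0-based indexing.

[i=0,j=0] A[i]=2<=B[j]=2 take 2 → i++
[i=1,j=0] A[i]=5>B[j]=2 take 2 → j++
[i=1,j=1] A[i]=5<=B[j]=8 take 5 → i++
[i=2,j=1] A[i]=9>B[j]=8 take 8 → j++
[i=2,j=2] A[i]=9<=B[j]=13 take 9 → i++
[i=3,j=2] A[i]=12<=B[j]=13 take 12 → i++
[i=4,j=2] A[i]=34>B[j]=13 take 13 → j++
[i=4,j=3] A[i]=34>B[j]=17 take 17 → j++
[i=4,j=4] A[i]=34>B[j]=18 take 18 → j++
[i=4,j=5] A[i]=34>B[j]=20 take 20 → j++
[i=4,j=6] A[i]=34>B[j]=21 take 21 → j++
[i=4,j=7] A[i]=34>B[j]=28 take 28 → j++
[i=4,j=8] A[i]=34>B[j]=30 take 30 → j++
[i=4,j=9] A[i]=34>B[j]=32 take 32 → j++
[i=4,j=10] A[i]=34<=B[j]=39 take 34 → i++
[i=5,j=10] A[i]=35<=B[j]=39 take 35 → i++
[i=6,j=10] A[i]=38<=B[j]=39 take 38 → i++
[i=7,j=10] A done, take B[j]=39 → j++

merged[17] = 39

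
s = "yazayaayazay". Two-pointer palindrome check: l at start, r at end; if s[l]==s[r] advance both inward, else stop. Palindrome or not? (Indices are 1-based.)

palindrome

[1,12] 'y'=='y' → l++,r--
[2,11] 'a'=='a' → l++,r--
[3,10] 'z'=='z' → l++,r--
[4,9] 'a'=='a' → l++,r--
[5,8] 'y'=='y' → l++,r--
[6,7] 'a'=='a' → l++,r--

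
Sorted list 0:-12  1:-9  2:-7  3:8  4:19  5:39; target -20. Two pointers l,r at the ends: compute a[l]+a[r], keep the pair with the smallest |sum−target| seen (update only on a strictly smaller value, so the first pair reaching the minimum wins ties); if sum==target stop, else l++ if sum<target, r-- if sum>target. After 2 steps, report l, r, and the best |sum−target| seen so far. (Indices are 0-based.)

l=0, r=3, best |Δ|=27

l=0 r=5: -12+39=27 d=47 *, r--
l=0 r=4: -12+19=7 d=27 *, r--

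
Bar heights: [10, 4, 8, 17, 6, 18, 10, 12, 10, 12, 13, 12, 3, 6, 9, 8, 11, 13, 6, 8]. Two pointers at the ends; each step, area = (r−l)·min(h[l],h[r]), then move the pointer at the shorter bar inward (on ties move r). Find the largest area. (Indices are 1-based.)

max area = 182

l=1 r=20: min(10,8)*19=152 best=152 *, r--
l=1 r=19: min(10,6)*18=108 best=152, r--
l=1 r=18: min(10,13)*17=170 best=170 *, l++
l=2 r=18: min(4,13)*16=64 best=170, l++
l=3 r=18: min(8,13)*15=120 best=170, l++
l=4 r=18: min(17,13)*14=182 best=182 *, r--
l=4 r=17: min(17,11)*13=143 best=182, r--
l=4 r=16: min(17,8)*12=96 best=182, r--
l=4 r=15: min(17,9)*11=99 best=182, r--
l=4 r=14: min(17,6)*10=60 best=182, r--
l=4 r=13: min(17,3)*9=27 best=182, r--
l=4 r=12: min(17,12)*8=96 best=182, r--
l=4 r=11: min(17,13)*7=91 best=182, r--
l=4 r=10: min(17,12)*6=72 best=182, r--
l=4 r=9: min(17,10)*5=50 best=182, r--
l=4 r=8: min(17,12)*4=48 best=182, r--
l=4 r=7: min(17,10)*3=30 best=182, r--
l=4 r=6: min(17,18)*2=34 best=182, l++
l=5 r=6: min(6,18)*1=6 best=182, l++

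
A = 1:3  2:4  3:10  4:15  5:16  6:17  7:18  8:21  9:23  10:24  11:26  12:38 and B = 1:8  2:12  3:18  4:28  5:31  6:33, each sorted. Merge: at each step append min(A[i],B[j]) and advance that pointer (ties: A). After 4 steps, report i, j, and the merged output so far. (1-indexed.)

i=4, j=2, merged so far=[3, 4, 8, 10]

i=1 j=1: A[i]=3<=B[j]=8 take 3, i++
i=2 j=1: A[i]=4<=B[j]=8 take 4, i++
i=3 j=1: A[i]=10>B[j]=8 take 8, j++
i=3 j=2: A[i]=10<=B[j]=12 take 10, i++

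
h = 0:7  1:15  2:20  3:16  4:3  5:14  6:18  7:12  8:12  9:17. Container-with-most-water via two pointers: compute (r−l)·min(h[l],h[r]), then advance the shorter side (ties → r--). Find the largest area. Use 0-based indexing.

l=0 r=9: min(7,17)*9=63 best=63 *, l++
l=1 r=9: min(15,17)*8=120 best=120 *, l++
l=2 r=9: min(20,17)*7=119 best=120, r--
l=2 r=8: min(20,12)*6=72 best=120, r--
l=2 r=7: min(20,12)*5=60 best=120, r--
l=2 r=6: min(20,18)*4=72 best=120, r--
l=2 r=5: min(20,14)*3=42 best=120, r--
l=2 r=4: min(20,3)*2=6 best=120, r--
l=2 r=3: min(20,16)*1=16 best=120, r--

max area = 120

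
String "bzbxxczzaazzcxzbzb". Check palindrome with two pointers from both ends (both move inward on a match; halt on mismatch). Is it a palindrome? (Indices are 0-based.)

[0,17] 'b'=='b' → l++,r--
[1,16] 'z'=='z' → l++,r--
[2,15] 'b'=='b' → l++,r--
[3,14] 'x'!='z' → stop

not a palindrome (mismatch at 3,14)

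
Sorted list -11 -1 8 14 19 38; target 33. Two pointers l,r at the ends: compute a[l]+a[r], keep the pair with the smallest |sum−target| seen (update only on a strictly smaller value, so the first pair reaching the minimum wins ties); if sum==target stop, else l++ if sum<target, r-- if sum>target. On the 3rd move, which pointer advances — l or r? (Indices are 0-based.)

[0,5] -11+38=27 d=6 * → l++
[1,5] -1+38=37 d=4 * → r--
[1,4] -1+19=18 d=15 → l++

l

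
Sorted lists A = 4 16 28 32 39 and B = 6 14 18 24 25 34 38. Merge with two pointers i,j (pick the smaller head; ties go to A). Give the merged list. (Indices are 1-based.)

i=1 j=1: A[i]=4<=B[j]=6 take 4, i++
i=2 j=1: A[i]=16>B[j]=6 take 6, j++
i=2 j=2: A[i]=16>B[j]=14 take 14, j++
i=2 j=3: A[i]=16<=B[j]=18 take 16, i++
i=3 j=3: A[i]=28>B[j]=18 take 18, j++
i=3 j=4: A[i]=28>B[j]=24 take 24, j++
i=3 j=5: A[i]=28>B[j]=25 take 25, j++
i=3 j=6: A[i]=28<=B[j]=34 take 28, i++
i=4 j=6: A[i]=32<=B[j]=34 take 32, i++
i=5 j=6: A[i]=39>B[j]=34 take 34, j++
i=5 j=7: A[i]=39>B[j]=38 take 38, j++
i=5 j=8: B done, take A[i]=39, i++

[4, 6, 14, 16, 18, 24, 25, 28, 32, 34, 38, 39]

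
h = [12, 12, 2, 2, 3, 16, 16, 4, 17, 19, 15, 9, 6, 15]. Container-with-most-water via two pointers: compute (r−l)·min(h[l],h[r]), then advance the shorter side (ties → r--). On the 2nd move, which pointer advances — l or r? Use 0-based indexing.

l

l=0 r=13: min(12,15)*13=156 best=156 *, l++
l=1 r=13: min(12,15)*12=144 best=156, l++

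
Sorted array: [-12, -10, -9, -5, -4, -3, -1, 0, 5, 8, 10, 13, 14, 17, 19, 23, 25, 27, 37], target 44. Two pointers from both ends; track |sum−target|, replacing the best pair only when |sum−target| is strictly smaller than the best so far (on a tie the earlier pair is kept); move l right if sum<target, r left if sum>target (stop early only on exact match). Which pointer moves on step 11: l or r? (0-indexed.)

l

[0,18] -12+37=25 d=19 * → l++
[1,18] -10+37=27 d=17 * → l++
[2,18] -9+37=28 d=16 * → l++
[3,18] -5+37=32 d=12 * → l++
[4,18] -4+37=33 d=11 * → l++
[5,18] -3+37=34 d=10 * → l++
[6,18] -1+37=36 d=8 * → l++
[7,18] 0+37=37 d=7 * → l++
[8,18] 5+37=42 d=2 * → l++
[9,18] 8+37=45 d=1 * → r--
[9,17] 8+27=35 d=9 → l++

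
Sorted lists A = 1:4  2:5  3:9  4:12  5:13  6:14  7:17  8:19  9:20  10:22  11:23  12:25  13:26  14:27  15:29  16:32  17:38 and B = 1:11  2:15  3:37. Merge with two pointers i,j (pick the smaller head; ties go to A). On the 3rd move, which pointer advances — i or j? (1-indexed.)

[i=1,j=1] A[i]=4<=B[j]=11 take 4 → i++
[i=2,j=1] A[i]=5<=B[j]=11 take 5 → i++
[i=3,j=1] A[i]=9<=B[j]=11 take 9 → i++

i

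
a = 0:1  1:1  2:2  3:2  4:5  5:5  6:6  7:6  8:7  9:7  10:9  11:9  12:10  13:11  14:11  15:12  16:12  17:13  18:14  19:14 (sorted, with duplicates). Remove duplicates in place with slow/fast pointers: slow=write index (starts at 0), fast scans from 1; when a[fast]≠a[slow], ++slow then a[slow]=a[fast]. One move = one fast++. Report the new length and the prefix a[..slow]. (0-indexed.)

length 11; prefix = [1, 2, 5, 6, 7, 9, 10, 11, 12, 13, 14]

slow=0 fast=1: a[fast]=1=a[slow] dup, fast++
slow=0 fast=2: a[fast]=2≠a[slow]=1 write a[1]=2, slow++,fast++
slow=1 fast=3: a[fast]=2=a[slow] dup, fast++
slow=1 fast=4: a[fast]=5≠a[slow]=2 write a[2]=5, slow++,fast++
slow=2 fast=5: a[fast]=5=a[slow] dup, fast++
slow=2 fast=6: a[fast]=6≠a[slow]=5 write a[3]=6, slow++,fast++
slow=3 fast=7: a[fast]=6=a[slow] dup, fast++
slow=3 fast=8: a[fast]=7≠a[slow]=6 write a[4]=7, slow++,fast++
slow=4 fast=9: a[fast]=7=a[slow] dup, fast++
slow=4 fast=10: a[fast]=9≠a[slow]=7 write a[5]=9, slow++,fast++
slow=5 fast=11: a[fast]=9=a[slow] dup, fast++
slow=5 fast=12: a[fast]=10≠a[slow]=9 write a[6]=10, slow++,fast++
slow=6 fast=13: a[fast]=11≠a[slow]=10 write a[7]=11, slow++,fast++
slow=7 fast=14: a[fast]=11=a[slow] dup, fast++
slow=7 fast=15: a[fast]=12≠a[slow]=11 write a[8]=12, slow++,fast++
slow=8 fast=16: a[fast]=12=a[slow] dup, fast++
slow=8 fast=17: a[fast]=13≠a[slow]=12 write a[9]=13, slow++,fast++
slow=9 fast=18: a[fast]=14≠a[slow]=13 write a[10]=14, slow++,fast++
slow=10 fast=19: a[fast]=14=a[slow] dup, fast++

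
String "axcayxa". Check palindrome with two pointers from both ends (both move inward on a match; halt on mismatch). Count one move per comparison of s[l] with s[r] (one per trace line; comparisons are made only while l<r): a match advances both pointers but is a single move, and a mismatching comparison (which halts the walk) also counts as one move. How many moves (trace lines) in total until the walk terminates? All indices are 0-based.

3 moves

l=0 r=6: 'a'=='a', l++,r--
l=1 r=5: 'x'=='x', l++,r--
l=2 r=4: 'c'!='y', stop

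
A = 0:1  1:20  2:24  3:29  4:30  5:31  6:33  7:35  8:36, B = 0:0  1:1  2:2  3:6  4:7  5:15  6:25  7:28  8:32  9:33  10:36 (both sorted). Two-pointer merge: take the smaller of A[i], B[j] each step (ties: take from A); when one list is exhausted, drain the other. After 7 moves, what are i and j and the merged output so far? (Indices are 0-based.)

[i=0,j=0] A[i]=1>B[j]=0 take 0 → j++
[i=0,j=1] A[i]=1<=B[j]=1 take 1 → i++
[i=1,j=1] A[i]=20>B[j]=1 take 1 → j++
[i=1,j=2] A[i]=20>B[j]=2 take 2 → j++
[i=1,j=3] A[i]=20>B[j]=6 take 6 → j++
[i=1,j=4] A[i]=20>B[j]=7 take 7 → j++
[i=1,j=5] A[i]=20>B[j]=15 take 15 → j++

i=1, j=6, merged so far=[0, 1, 1, 2, 6, 7, 15]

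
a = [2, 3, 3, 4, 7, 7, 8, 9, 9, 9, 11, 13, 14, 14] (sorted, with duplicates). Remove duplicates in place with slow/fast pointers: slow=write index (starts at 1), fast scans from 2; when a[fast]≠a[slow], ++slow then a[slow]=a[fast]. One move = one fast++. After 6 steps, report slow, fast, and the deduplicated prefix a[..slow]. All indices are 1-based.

(s=1,f=2) a[fast]=3≠a[slow]=2 write a[2]=3 → slow++,fast++
(s=2,f=3) a[fast]=3=a[slow] dup → fast++
(s=2,f=4) a[fast]=4≠a[slow]=3 write a[3]=4 → slow++,fast++
(s=3,f=5) a[fast]=7≠a[slow]=4 write a[4]=7 → slow++,fast++
(s=4,f=6) a[fast]=7=a[slow] dup → fast++
(s=4,f=7) a[fast]=8≠a[slow]=7 write a[5]=8 → slow++,fast++

slow=5, fast=8, prefix=[2, 3, 4, 7, 8]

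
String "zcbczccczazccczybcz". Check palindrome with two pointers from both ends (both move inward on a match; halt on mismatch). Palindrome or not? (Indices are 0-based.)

l=0 r=18: 'z'=='z', l++,r--
l=1 r=17: 'c'=='c', l++,r--
l=2 r=16: 'b'=='b', l++,r--
l=3 r=15: 'c'!='y', stop

not a palindrome (mismatch at 3,15)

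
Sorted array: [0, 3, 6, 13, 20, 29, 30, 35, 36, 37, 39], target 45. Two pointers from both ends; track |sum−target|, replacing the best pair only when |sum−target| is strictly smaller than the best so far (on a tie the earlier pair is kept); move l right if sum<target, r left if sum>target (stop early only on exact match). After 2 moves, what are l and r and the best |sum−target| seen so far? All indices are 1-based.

l=3, r=11, best |Δ|=3

[1,11] 0+39=39 d=6 * → l++
[2,11] 3+39=42 d=3 * → l++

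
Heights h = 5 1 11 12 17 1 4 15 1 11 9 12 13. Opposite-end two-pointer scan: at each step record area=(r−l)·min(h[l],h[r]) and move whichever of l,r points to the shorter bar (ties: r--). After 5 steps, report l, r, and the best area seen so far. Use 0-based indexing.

l=4, r=11, best area=110

[0,12] min(5,13)*12=60 best=60 * → l++
[1,12] min(1,13)*11=11 best=60 → l++
[2,12] min(11,13)*10=110 best=110 * → l++
[3,12] min(12,13)*9=108 best=110 → l++
[4,12] min(17,13)*8=104 best=110 → r--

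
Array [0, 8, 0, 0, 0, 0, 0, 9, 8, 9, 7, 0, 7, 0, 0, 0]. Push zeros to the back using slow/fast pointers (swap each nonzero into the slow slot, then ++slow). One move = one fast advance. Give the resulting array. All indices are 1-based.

[8, 9, 8, 9, 7, 7, 0, 0, 0, 0, 0, 0, 0, 0, 0, 0]

slow=1 fast=1: a[fast]=0, fast++
slow=1 fast=2: a[fast]=8≠0 swap→a[1]=8, slow++,fast++
slow=2 fast=3: a[fast]=0, fast++
slow=2 fast=4: a[fast]=0, fast++
slow=2 fast=5: a[fast]=0, fast++
slow=2 fast=6: a[fast]=0, fast++
slow=2 fast=7: a[fast]=0, fast++
slow=2 fast=8: a[fast]=9≠0 swap→a[2]=9, slow++,fast++
slow=3 fast=9: a[fast]=8≠0 swap→a[3]=8, slow++,fast++
slow=4 fast=10: a[fast]=9≠0 swap→a[4]=9, slow++,fast++
slow=5 fast=11: a[fast]=7≠0 swap→a[5]=7, slow++,fast++
slow=6 fast=12: a[fast]=0, fast++
slow=6 fast=13: a[fast]=7≠0 swap→a[6]=7, slow++,fast++
slow=7 fast=14: a[fast]=0, fast++
slow=7 fast=15: a[fast]=0, fast++
slow=7 fast=16: a[fast]=0, fast++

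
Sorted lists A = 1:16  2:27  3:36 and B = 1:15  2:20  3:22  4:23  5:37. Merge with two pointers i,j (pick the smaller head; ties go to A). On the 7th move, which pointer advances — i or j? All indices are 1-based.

[i=1,j=1] A[i]=16>B[j]=15 take 15 → j++
[i=1,j=2] A[i]=16<=B[j]=20 take 16 → i++
[i=2,j=2] A[i]=27>B[j]=20 take 20 → j++
[i=2,j=3] A[i]=27>B[j]=22 take 22 → j++
[i=2,j=4] A[i]=27>B[j]=23 take 23 → j++
[i=2,j=5] A[i]=27<=B[j]=37 take 27 → i++
[i=3,j=5] A[i]=36<=B[j]=37 take 36 → i++

i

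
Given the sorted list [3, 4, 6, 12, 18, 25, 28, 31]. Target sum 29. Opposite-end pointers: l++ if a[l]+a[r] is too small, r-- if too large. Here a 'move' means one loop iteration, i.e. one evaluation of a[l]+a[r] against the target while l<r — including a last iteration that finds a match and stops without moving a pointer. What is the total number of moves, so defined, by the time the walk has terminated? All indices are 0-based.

[0,7] 3+31=34 >29 → r--
[0,6] 3+28=31 >29 → r--
[0,5] 3+25=28 <29 → l++
[1,5] 4+25=29 → found

4 moves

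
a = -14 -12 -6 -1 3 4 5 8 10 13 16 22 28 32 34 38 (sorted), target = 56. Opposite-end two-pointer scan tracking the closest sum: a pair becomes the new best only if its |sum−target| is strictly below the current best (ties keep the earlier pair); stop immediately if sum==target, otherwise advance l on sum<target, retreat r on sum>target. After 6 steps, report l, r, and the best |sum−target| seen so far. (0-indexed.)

l=6, r=15, best |Δ|=14

[0,15] -14+38=24 d=32 * → l++
[1,15] -12+38=26 d=30 * → l++
[2,15] -6+38=32 d=24 * → l++
[3,15] -1+38=37 d=19 * → l++
[4,15] 3+38=41 d=15 * → l++
[5,15] 4+38=42 d=14 * → l++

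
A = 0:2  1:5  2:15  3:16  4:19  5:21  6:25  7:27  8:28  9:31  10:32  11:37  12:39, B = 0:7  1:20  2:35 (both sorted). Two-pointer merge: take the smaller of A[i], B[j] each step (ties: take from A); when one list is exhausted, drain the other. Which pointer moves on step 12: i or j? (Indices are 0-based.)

i

i=0 j=0: A[i]=2<=B[j]=7 take 2, i++
i=1 j=0: A[i]=5<=B[j]=7 take 5, i++
i=2 j=0: A[i]=15>B[j]=7 take 7, j++
i=2 j=1: A[i]=15<=B[j]=20 take 15, i++
i=3 j=1: A[i]=16<=B[j]=20 take 16, i++
i=4 j=1: A[i]=19<=B[j]=20 take 19, i++
i=5 j=1: A[i]=21>B[j]=20 take 20, j++
i=5 j=2: A[i]=21<=B[j]=35 take 21, i++
i=6 j=2: A[i]=25<=B[j]=35 take 25, i++
i=7 j=2: A[i]=27<=B[j]=35 take 27, i++
i=8 j=2: A[i]=28<=B[j]=35 take 28, i++
i=9 j=2: A[i]=31<=B[j]=35 take 31, i++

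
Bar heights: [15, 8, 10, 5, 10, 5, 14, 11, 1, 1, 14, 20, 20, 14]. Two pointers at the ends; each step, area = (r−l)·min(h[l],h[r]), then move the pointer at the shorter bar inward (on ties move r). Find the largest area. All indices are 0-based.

max area = 182

[0,13] min(15,14)*13=182 best=182 * → r--
[0,12] min(15,20)*12=180 best=182 → l++
[1,12] min(8,20)*11=88 best=182 → l++
[2,12] min(10,20)*10=100 best=182 → l++
[3,12] min(5,20)*9=45 best=182 → l++
[4,12] min(10,20)*8=80 best=182 → l++
[5,12] min(5,20)*7=35 best=182 → l++
[6,12] min(14,20)*6=84 best=182 → l++
[7,12] min(11,20)*5=55 best=182 → l++
[8,12] min(1,20)*4=4 best=182 → l++
[9,12] min(1,20)*3=3 best=182 → l++
[10,12] min(14,20)*2=28 best=182 → l++
[11,12] min(20,20)*1=20 best=182 → r--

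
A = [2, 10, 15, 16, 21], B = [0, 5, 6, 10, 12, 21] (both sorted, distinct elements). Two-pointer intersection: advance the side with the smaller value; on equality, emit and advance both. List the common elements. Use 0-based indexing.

intersection = [10, 21]

[i=0,j=0] 2>0 → j++
[i=0,j=1] 2<5 → i++
[i=1,j=1] 10>5 → j++
[i=1,j=2] 10>6 → j++
[i=1,j=3] 10==10 emit → i++,j++
[i=2,j=4] 15>12 → j++
[i=2,j=5] 15<21 → i++
[i=3,j=5] 16<21 → i++
[i=4,j=5] 21==21 emit → i++,j++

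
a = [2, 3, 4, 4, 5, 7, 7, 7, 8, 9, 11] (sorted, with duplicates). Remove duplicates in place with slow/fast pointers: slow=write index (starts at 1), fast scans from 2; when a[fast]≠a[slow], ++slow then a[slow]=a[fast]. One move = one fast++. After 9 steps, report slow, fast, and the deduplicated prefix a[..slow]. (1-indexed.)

slow=7, fast=11, prefix=[2, 3, 4, 5, 7, 8, 9]

slow=1 fast=2: a[fast]=3≠a[slow]=2 write a[2]=3, slow++,fast++
slow=2 fast=3: a[fast]=4≠a[slow]=3 write a[3]=4, slow++,fast++
slow=3 fast=4: a[fast]=4=a[slow] dup, fast++
slow=3 fast=5: a[fast]=5≠a[slow]=4 write a[4]=5, slow++,fast++
slow=4 fast=6: a[fast]=7≠a[slow]=5 write a[5]=7, slow++,fast++
slow=5 fast=7: a[fast]=7=a[slow] dup, fast++
slow=5 fast=8: a[fast]=7=a[slow] dup, fast++
slow=5 fast=9: a[fast]=8≠a[slow]=7 write a[6]=8, slow++,fast++
slow=6 fast=10: a[fast]=9≠a[slow]=8 write a[7]=9, slow++,fast++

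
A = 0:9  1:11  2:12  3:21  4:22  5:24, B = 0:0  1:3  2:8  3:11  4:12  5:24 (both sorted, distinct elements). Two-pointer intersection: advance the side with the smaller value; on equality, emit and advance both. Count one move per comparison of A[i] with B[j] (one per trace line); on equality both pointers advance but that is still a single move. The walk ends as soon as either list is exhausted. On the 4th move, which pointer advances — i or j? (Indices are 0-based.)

i

[i=0,j=0] 9>0 → j++
[i=0,j=1] 9>3 → j++
[i=0,j=2] 9>8 → j++
[i=0,j=3] 9<11 → i++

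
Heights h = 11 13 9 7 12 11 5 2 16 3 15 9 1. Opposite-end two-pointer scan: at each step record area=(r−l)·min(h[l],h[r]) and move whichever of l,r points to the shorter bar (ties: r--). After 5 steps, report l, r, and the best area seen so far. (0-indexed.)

[0,12] min(11,1)*12=12 best=12 * → r--
[0,11] min(11,9)*11=99 best=99 * → r--
[0,10] min(11,15)*10=110 best=110 * → l++
[1,10] min(13,15)*9=117 best=117 * → l++
[2,10] min(9,15)*8=72 best=117 → l++

l=3, r=10, best area=117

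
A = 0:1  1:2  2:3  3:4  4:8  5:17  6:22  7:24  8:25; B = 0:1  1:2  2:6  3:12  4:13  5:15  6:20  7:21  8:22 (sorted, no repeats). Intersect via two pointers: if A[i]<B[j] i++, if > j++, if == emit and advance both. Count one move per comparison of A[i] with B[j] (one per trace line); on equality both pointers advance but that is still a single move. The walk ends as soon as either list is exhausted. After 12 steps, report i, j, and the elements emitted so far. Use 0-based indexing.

i=0 j=0: 1==1 emit, i++,j++
i=1 j=1: 2==2 emit, i++,j++
i=2 j=2: 3<6, i++
i=3 j=2: 4<6, i++
i=4 j=2: 8>6, j++
i=4 j=3: 8<12, i++
i=5 j=3: 17>12, j++
i=5 j=4: 17>13, j++
i=5 j=5: 17>15, j++
i=5 j=6: 17<20, i++
i=6 j=6: 22>20, j++
i=6 j=7: 22>21, j++

i=6, j=8, emitted=[1, 2]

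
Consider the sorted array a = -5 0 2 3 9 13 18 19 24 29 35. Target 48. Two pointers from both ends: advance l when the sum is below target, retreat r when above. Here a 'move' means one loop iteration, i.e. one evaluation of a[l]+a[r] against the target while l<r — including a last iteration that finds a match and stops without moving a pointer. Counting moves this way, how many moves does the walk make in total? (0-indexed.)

l=0 r=10: -5+35=30 <48, l++
l=1 r=10: 0+35=35 <48, l++
l=2 r=10: 2+35=37 <48, l++
l=3 r=10: 3+35=38 <48, l++
l=4 r=10: 9+35=44 <48, l++
l=5 r=10: 13+35=48, found

6 moves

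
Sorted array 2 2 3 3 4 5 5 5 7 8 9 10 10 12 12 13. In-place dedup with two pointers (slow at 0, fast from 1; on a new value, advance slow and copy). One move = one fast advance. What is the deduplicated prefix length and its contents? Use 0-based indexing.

length 10; prefix = [2, 3, 4, 5, 7, 8, 9, 10, 12, 13]

(s=0,f=1) a[fast]=2=a[slow] dup → fast++
(s=0,f=2) a[fast]=3≠a[slow]=2 write a[1]=3 → slow++,fast++
(s=1,f=3) a[fast]=3=a[slow] dup → fast++
(s=1,f=4) a[fast]=4≠a[slow]=3 write a[2]=4 → slow++,fast++
(s=2,f=5) a[fast]=5≠a[slow]=4 write a[3]=5 → slow++,fast++
(s=3,f=6) a[fast]=5=a[slow] dup → fast++
(s=3,f=7) a[fast]=5=a[slow] dup → fast++
(s=3,f=8) a[fast]=7≠a[slow]=5 write a[4]=7 → slow++,fast++
(s=4,f=9) a[fast]=8≠a[slow]=7 write a[5]=8 → slow++,fast++
(s=5,f=10) a[fast]=9≠a[slow]=8 write a[6]=9 → slow++,fast++
(s=6,f=11) a[fast]=10≠a[slow]=9 write a[7]=10 → slow++,fast++
(s=7,f=12) a[fast]=10=a[slow] dup → fast++
(s=7,f=13) a[fast]=12≠a[slow]=10 write a[8]=12 → slow++,fast++
(s=8,f=14) a[fast]=12=a[slow] dup → fast++
(s=8,f=15) a[fast]=13≠a[slow]=12 write a[9]=13 → slow++,fast++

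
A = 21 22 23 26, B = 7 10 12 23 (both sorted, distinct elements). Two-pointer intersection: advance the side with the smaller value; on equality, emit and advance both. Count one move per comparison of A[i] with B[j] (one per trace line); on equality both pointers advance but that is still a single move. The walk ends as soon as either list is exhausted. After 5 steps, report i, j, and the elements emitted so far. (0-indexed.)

i=2, j=3, emitted=[]

[i=0,j=0] 21>7 → j++
[i=0,j=1] 21>10 → j++
[i=0,j=2] 21>12 → j++
[i=0,j=3] 21<23 → i++
[i=1,j=3] 22<23 → i++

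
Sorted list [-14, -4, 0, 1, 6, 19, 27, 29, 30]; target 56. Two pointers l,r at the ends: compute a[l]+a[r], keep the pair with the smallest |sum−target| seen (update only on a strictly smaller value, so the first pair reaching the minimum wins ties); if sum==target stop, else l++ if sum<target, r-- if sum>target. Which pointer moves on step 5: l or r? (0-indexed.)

l=0 r=8: -14+30=16 d=40 *, l++
l=1 r=8: -4+30=26 d=30 *, l++
l=2 r=8: 0+30=30 d=26 *, l++
l=3 r=8: 1+30=31 d=25 *, l++
l=4 r=8: 6+30=36 d=20 *, l++

l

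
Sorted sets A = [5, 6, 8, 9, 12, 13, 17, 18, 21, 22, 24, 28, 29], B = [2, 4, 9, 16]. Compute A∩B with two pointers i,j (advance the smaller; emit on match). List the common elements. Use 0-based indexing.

intersection = [9]

[i=0,j=0] 5>2 → j++
[i=0,j=1] 5>4 → j++
[i=0,j=2] 5<9 → i++
[i=1,j=2] 6<9 → i++
[i=2,j=2] 8<9 → i++
[i=3,j=2] 9==9 emit → i++,j++
[i=4,j=3] 12<16 → i++
[i=5,j=3] 13<16 → i++
[i=6,j=3] 17>16 → j++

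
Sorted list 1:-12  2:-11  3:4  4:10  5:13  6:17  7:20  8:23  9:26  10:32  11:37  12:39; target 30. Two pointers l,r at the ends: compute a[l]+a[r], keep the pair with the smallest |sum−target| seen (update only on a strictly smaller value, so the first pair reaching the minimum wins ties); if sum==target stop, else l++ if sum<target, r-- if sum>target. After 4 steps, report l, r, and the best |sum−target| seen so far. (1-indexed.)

[1,12] -12+39=27 d=3 * → l++
[2,12] -11+39=28 d=2 * → l++
[3,12] 4+39=43 d=13 → r--
[3,11] 4+37=41 d=11 → r--

l=3, r=10, best |Δ|=2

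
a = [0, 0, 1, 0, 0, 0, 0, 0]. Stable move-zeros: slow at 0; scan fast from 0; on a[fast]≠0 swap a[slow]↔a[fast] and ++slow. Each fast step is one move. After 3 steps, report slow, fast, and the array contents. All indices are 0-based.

slow=0 fast=0: a[fast]=0, fast++
slow=0 fast=1: a[fast]=0, fast++
slow=0 fast=2: a[fast]=1≠0 swap→a[0]=1, slow++,fast++

slow=1, fast=3, a=[1, 0, 0, 0, 0, 0, 0, 0]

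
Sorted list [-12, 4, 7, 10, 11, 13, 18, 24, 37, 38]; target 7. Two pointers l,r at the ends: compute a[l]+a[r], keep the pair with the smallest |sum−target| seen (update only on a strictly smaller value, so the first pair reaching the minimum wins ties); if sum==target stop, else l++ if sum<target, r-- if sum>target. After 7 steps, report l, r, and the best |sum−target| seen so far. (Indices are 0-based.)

l=0 r=9: -12+38=26 d=19 *, r--
l=0 r=8: -12+37=25 d=18 *, r--
l=0 r=7: -12+24=12 d=5 *, r--
l=0 r=6: -12+18=6 d=1 *, l++
l=1 r=6: 4+18=22 d=15, r--
l=1 r=5: 4+13=17 d=10, r--
l=1 r=4: 4+11=15 d=8, r--

l=1, r=3, best |Δ|=1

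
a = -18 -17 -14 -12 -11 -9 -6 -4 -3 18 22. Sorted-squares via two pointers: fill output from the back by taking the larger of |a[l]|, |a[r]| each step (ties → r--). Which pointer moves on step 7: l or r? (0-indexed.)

l

[0,10] |-18|<=|22| out[10]=484 → r--
[0,9] |-18|<=|18| out[9]=324 → r--
[0,8] |-18|>|-3| out[8]=324 → l++
[1,8] |-17|>|-3| out[7]=289 → l++
[2,8] |-14|>|-3| out[6]=196 → l++
[3,8] |-12|>|-3| out[5]=144 → l++
[4,8] |-11|>|-3| out[4]=121 → l++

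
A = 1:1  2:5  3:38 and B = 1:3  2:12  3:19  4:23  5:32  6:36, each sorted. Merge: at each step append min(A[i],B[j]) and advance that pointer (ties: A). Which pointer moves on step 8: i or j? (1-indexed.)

i=1 j=1: A[i]=1<=B[j]=3 take 1, i++
i=2 j=1: A[i]=5>B[j]=3 take 3, j++
i=2 j=2: A[i]=5<=B[j]=12 take 5, i++
i=3 j=2: A[i]=38>B[j]=12 take 12, j++
i=3 j=3: A[i]=38>B[j]=19 take 19, j++
i=3 j=4: A[i]=38>B[j]=23 take 23, j++
i=3 j=5: A[i]=38>B[j]=32 take 32, j++
i=3 j=6: A[i]=38>B[j]=36 take 36, j++

j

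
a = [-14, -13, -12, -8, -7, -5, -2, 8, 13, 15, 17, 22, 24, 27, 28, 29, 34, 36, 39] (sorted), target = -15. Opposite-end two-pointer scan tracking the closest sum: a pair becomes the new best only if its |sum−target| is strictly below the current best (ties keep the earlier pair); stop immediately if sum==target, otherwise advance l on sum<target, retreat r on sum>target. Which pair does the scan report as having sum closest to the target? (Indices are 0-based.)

[0,18] -14+39=25 d=40 * → r--
[0,17] -14+36=22 d=37 * → r--
[0,16] -14+34=20 d=35 * → r--
[0,15] -14+29=15 d=30 * → r--
[0,14] -14+28=14 d=29 * → r--
[0,13] -14+27=13 d=28 * → r--
[0,12] -14+24=10 d=25 * → r--
[0,11] -14+22=8 d=23 * → r--
[0,10] -14+17=3 d=18 * → r--
[0,9] -14+15=1 d=16 * → r--
[0,8] -14+13=-1 d=14 * → r--
[0,7] -14+8=-6 d=9 * → r--
[0,6] -14+-2=-16 d=1 * → l++
[1,6] -13+-2=-15 d=0 * → stop

pair (-13, -2) with sum -15 (|Δ|=0)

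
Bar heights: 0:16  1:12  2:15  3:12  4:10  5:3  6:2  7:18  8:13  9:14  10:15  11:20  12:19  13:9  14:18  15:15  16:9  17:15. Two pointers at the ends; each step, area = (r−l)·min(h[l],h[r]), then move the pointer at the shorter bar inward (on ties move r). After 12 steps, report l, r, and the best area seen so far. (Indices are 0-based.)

l=7, r=12, best area=255

[0,17] min(16,15)*17=255 best=255 * → r--
[0,16] min(16,9)*16=144 best=255 → r--
[0,15] min(16,15)*15=225 best=255 → r--
[0,14] min(16,18)*14=224 best=255 → l++
[1,14] min(12,18)*13=156 best=255 → l++
[2,14] min(15,18)*12=180 best=255 → l++
[3,14] min(12,18)*11=132 best=255 → l++
[4,14] min(10,18)*10=100 best=255 → l++
[5,14] min(3,18)*9=27 best=255 → l++
[6,14] min(2,18)*8=16 best=255 → l++
[7,14] min(18,18)*7=126 best=255 → r--
[7,13] min(18,9)*6=54 best=255 → r--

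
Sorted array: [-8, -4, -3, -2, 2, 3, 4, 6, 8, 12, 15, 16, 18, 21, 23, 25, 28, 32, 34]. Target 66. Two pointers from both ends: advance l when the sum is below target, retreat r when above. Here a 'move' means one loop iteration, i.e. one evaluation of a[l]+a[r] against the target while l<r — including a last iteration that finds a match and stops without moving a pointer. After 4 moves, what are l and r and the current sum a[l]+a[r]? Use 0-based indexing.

l=4, r=18, sum=36

l=0 r=18: -8+34=26 <66, l++
l=1 r=18: -4+34=30 <66, l++
l=2 r=18: -3+34=31 <66, l++
l=3 r=18: -2+34=32 <66, l++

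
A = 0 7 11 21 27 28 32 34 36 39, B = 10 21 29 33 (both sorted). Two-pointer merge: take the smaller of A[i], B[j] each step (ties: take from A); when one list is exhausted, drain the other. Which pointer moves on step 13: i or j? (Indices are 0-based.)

i

[i=0,j=0] A[i]=0<=B[j]=10 take 0 → i++
[i=1,j=0] A[i]=7<=B[j]=10 take 7 → i++
[i=2,j=0] A[i]=11>B[j]=10 take 10 → j++
[i=2,j=1] A[i]=11<=B[j]=21 take 11 → i++
[i=3,j=1] A[i]=21<=B[j]=21 take 21 → i++
[i=4,j=1] A[i]=27>B[j]=21 take 21 → j++
[i=4,j=2] A[i]=27<=B[j]=29 take 27 → i++
[i=5,j=2] A[i]=28<=B[j]=29 take 28 → i++
[i=6,j=2] A[i]=32>B[j]=29 take 29 → j++
[i=6,j=3] A[i]=32<=B[j]=33 take 32 → i++
[i=7,j=3] A[i]=34>B[j]=33 take 33 → j++
[i=7,j=4] B done, take A[i]=34 → i++
[i=8,j=4] B done, take A[i]=36 → i++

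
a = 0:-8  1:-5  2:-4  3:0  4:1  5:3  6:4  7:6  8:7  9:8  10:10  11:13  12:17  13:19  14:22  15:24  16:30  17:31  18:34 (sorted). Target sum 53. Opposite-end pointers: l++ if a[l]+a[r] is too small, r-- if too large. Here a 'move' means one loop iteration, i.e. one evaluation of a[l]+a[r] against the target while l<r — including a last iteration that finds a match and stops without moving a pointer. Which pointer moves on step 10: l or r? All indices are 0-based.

l=0 r=18: -8+34=26 <53, l++
l=1 r=18: -5+34=29 <53, l++
l=2 r=18: -4+34=30 <53, l++
l=3 r=18: 0+34=34 <53, l++
l=4 r=18: 1+34=35 <53, l++
l=5 r=18: 3+34=37 <53, l++
l=6 r=18: 4+34=38 <53, l++
l=7 r=18: 6+34=40 <53, l++
l=8 r=18: 7+34=41 <53, l++
l=9 r=18: 8+34=42 <53, l++

l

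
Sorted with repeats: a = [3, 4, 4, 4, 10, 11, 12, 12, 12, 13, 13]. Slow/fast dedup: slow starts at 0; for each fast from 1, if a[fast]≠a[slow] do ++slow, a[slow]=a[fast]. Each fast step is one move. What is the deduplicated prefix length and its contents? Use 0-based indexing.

length 6; prefix = [3, 4, 10, 11, 12, 13]

slow=0 fast=1: a[fast]=4≠a[slow]=3 write a[1]=4, slow++,fast++
slow=1 fast=2: a[fast]=4=a[slow] dup, fast++
slow=1 fast=3: a[fast]=4=a[slow] dup, fast++
slow=1 fast=4: a[fast]=10≠a[slow]=4 write a[2]=10, slow++,fast++
slow=2 fast=5: a[fast]=11≠a[slow]=10 write a[3]=11, slow++,fast++
slow=3 fast=6: a[fast]=12≠a[slow]=11 write a[4]=12, slow++,fast++
slow=4 fast=7: a[fast]=12=a[slow] dup, fast++
slow=4 fast=8: a[fast]=12=a[slow] dup, fast++
slow=4 fast=9: a[fast]=13≠a[slow]=12 write a[5]=13, slow++,fast++
slow=5 fast=10: a[fast]=13=a[slow] dup, fast++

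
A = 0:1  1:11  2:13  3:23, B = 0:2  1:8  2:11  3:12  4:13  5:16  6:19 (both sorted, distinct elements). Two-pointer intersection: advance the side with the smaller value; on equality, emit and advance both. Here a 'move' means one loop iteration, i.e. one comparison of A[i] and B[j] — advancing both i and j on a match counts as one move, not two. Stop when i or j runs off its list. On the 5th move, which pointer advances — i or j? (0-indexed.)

i=0 j=0: 1<2, i++
i=1 j=0: 11>2, j++
i=1 j=1: 11>8, j++
i=1 j=2: 11==11 emit, i++,j++
i=2 j=3: 13>12, j++

j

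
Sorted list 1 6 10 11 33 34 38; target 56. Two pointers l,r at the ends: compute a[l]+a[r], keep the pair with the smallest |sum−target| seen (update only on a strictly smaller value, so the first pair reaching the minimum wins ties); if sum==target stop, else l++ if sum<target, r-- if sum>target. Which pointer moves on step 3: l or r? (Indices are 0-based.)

l

l=0 r=6: 1+38=39 d=17 *, l++
l=1 r=6: 6+38=44 d=12 *, l++
l=2 r=6: 10+38=48 d=8 *, l++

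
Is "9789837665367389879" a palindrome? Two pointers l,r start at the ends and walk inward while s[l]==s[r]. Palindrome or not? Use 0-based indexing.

not a palindrome (mismatch at 8,10)

[0,18] '9'=='9' → l++,r--
[1,17] '7'=='7' → l++,r--
[2,16] '8'=='8' → l++,r--
[3,15] '9'=='9' → l++,r--
[4,14] '8'=='8' → l++,r--
[5,13] '3'=='3' → l++,r--
[6,12] '7'=='7' → l++,r--
[7,11] '6'=='6' → l++,r--
[8,10] '6'!='3' → stop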